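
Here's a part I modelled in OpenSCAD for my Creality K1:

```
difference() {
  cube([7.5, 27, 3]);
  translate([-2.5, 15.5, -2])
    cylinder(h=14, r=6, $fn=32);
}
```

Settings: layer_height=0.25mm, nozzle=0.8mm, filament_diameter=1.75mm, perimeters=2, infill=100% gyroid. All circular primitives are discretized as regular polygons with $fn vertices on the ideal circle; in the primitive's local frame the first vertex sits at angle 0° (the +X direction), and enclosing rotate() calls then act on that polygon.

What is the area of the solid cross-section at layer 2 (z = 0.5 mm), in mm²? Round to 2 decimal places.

175.33 mm²

At z = 0.5 mm: the cube (footprint 7.5×27) is included at this height (area 202.50 mm²); the cylinder at (-2.5, 15.5): section is a regular 32-gon, circumradius r=6 (area = (32/2)·6.000²·sin(360°/32) = 112.37 mm²); After the difference (first − rest): starting from the 7.5×27 cube (202.50 mm²), the r=6 cylinder at (-2.5, 15.5) partially overlaps it — only the 27.17 mm² overlap (of its 112.37 mm²) is removed, clipping the outline — area = 175.33 mm². Overall, the cross-section is a single solid region. Net area = 175.33 mm².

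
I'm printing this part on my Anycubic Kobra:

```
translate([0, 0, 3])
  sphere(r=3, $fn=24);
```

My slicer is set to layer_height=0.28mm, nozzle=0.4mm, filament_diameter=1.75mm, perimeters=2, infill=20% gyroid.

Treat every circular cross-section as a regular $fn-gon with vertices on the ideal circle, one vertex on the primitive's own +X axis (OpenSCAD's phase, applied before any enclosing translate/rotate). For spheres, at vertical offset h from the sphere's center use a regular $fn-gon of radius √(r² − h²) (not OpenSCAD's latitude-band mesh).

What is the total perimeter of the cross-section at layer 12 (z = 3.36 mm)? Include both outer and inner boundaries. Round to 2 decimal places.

At z = 3.36 mm: the r=3 sphere slices to a regular 24-gon of circumradius 2.978 (√(r²−h²) with h=0.36 from center) (perimeter = 2·24·2.978·sin(180°/24) = 18.66 mm). Overall, the cross-section is a single solid region. Total boundary length (outer) = 18.66 mm.

18.66 mm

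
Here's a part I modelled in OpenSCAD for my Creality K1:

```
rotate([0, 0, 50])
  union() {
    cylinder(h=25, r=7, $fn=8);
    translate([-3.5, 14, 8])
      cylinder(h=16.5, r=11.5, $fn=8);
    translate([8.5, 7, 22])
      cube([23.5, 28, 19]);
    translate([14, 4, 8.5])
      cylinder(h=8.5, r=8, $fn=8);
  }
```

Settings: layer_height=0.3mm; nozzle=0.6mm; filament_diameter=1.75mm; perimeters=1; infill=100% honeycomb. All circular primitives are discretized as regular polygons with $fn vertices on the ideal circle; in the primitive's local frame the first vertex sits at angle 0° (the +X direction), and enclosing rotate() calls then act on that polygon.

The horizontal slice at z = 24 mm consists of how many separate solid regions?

2

At z = 24 mm: the r=7 cylinder gives a regular 8-gon of circumradius 7 (constant along its height); the cylinder at (-3.5, 14): section is a regular 8-gon, circumradius r=11.5; the 23.5×28 cube at (8.5, 7) contributes its full rectangle; the cylinder at (14, 4) does not reach this height (z outside [8.5, 17]); Combining (union): the regions partially overlap (shared area 20.45 mm²), so overlapping operands fuse into one piece — 2 connected regions; (rotated 50° about Z; rotation is an isometry so areas/perimeters/island counts are preserved). The result has 2 disconnected regions.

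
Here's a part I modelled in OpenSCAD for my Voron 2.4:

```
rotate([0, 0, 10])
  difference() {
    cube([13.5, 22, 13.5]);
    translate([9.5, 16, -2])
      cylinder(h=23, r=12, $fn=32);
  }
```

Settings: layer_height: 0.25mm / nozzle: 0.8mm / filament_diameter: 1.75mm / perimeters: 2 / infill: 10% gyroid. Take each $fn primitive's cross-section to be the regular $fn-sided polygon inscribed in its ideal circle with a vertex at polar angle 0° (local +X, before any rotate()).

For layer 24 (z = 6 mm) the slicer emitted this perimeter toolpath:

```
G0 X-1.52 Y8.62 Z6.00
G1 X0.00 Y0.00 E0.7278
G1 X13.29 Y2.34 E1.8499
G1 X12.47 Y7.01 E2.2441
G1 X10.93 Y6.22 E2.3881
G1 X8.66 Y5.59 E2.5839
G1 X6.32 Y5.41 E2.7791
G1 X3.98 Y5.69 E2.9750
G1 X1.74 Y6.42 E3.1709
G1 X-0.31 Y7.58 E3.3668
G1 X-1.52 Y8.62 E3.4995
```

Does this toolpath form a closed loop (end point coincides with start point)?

yes

Start point (G0): (-1.52, 8.62). End point (last G1): the path returns to the start — closed.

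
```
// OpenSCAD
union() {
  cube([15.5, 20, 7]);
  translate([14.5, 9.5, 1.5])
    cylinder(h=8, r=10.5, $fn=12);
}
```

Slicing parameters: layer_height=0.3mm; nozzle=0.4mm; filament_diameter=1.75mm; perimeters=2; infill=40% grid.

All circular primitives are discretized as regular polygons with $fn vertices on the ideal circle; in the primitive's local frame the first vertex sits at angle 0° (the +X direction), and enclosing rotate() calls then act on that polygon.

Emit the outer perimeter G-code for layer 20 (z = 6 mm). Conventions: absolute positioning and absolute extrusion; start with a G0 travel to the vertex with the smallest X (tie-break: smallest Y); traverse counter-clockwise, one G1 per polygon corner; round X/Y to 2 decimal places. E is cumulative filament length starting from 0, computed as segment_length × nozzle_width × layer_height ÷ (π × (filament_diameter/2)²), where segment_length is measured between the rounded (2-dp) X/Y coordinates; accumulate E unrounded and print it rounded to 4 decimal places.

At z = 6 mm: the cube (footprint 15.5×20) is included at this height; the r=10.5 cylinder at (14.5, 9.5) gives a regular 12-gon of circumradius 10.5 (constant along its height); Combining (union): the regions partially overlap (shared area 183.38 mm²), so overlapping operands fuse into one piece — 1 connected region. The outline is a single polygon with 11 vertices. Extrusion per mm of travel: 0.4 × 0.3 / (π × 0.875²) = 0.049890. Accumulating E over each segment gives final E = 4.0896.

G0 X0.00 Y0.00 Z6.00
G1 X10.77 Y0.00 E0.5373
G1 X14.50 Y-1.00 E0.7300
G1 X19.75 Y0.41 E1.0012
G1 X23.59 Y4.25 E1.2721
G1 X25.00 Y9.50 E1.5433
G1 X23.59 Y14.75 E1.8145
G1 X19.75 Y18.59 E2.0855
G1 X15.50 Y19.73 E2.3050
G1 X15.50 Y20.00 E2.3185
G1 X0.00 Y20.00 E3.0918
G1 X0.00 Y0.00 E4.0896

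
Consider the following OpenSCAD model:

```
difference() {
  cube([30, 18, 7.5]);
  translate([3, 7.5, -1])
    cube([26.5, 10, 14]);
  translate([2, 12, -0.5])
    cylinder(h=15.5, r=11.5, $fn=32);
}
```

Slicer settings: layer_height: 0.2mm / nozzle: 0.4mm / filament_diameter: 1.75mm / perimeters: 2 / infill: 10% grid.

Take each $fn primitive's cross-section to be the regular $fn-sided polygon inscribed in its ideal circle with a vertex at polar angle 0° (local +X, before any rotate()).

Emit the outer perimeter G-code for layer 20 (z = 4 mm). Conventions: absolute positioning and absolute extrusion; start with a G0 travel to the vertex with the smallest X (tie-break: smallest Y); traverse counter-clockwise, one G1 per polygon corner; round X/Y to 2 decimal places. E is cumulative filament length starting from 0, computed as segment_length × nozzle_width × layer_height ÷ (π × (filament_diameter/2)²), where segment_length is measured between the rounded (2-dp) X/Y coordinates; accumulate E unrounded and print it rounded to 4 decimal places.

G0 X0.00 Y0.00 Z4.00
G1 X30.00 Y0.00 E0.9978
G1 X30.00 Y18.00 E1.5965
G1 X11.77 Y18.00 E2.2028
G1 X12.04 Y17.50 E2.2217
G1 X29.50 Y17.50 E2.8024
G1 X29.50 Y7.50 E3.1350
G1 X12.57 Y7.50 E3.6981
G1 X11.56 Y5.61 E3.7694
G1 X10.13 Y3.87 E3.8443
G1 X8.39 Y2.44 E3.9192
G1 X6.40 Y1.38 E3.9942
G1 X4.24 Y0.72 E4.0693
G1 X2.00 Y0.50 E4.1442
G1 X0.00 Y0.70 E4.2111
G1 X0.00 Y0.00 E4.2343

At z = 4 mm: the cube (footprint 30×18) is included at this height; the cube at (3, 7.5) is present — its section is the full 26.5×10 rectangle; the cylinder at (2, 12): section is a regular 32-gon, circumradius r=11.5; After the difference (first − rest): starting from the 30×18 cube, the 26.5×10 cube at (3, 7.5) lies wholly inside it (removes its full 265.00 mm² and its 73.00 mm outline becomes a hole wall); the r=11.5 cylinder at (2, 12) partially overlaps it — only the 102.73 mm² overlap (of its 412.81 mm²) is removed, clipping the outline — 1 connected region. The outline is a single polygon with 15 vertices. Extrusion per mm of travel: 0.4 × 0.2 / (π × 0.875²) = 0.033260. Accumulating E over each segment gives final E = 4.2343.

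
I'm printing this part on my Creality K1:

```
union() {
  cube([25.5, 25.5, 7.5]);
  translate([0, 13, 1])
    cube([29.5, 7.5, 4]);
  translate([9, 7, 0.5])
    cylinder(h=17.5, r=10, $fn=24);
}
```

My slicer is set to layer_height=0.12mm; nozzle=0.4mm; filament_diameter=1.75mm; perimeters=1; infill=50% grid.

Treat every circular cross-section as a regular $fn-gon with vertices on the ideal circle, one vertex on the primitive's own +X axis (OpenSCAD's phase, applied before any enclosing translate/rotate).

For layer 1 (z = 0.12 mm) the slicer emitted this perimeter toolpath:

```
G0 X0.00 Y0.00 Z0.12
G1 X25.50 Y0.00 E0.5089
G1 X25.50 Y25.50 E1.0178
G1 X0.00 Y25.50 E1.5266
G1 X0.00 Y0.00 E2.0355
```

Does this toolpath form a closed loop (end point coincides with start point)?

Start point (G0): (0.00, 0.00). End point (last G1): the path returns to the start — closed.

yes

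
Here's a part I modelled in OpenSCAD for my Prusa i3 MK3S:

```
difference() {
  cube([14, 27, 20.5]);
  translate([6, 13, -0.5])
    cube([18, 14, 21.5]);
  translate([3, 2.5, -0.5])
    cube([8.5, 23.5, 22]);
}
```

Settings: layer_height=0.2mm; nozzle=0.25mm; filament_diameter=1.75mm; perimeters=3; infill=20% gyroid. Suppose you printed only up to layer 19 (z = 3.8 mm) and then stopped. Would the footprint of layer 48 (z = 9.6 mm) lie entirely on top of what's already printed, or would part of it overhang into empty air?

entirely on top

Compare the two slices. At z = 3.8: the 14×27 cube contributes its full rectangle (area 378.00 mm²); the cube at (6, 13) is present — its section is the full 18×14 rectangle (area 252.00 mm²); the cube at (3, 2.5) (footprint 8.5×23.5) is included at this height (area 199.75 mm²); Subtracting the remaining from the first: starting from the 14×27 cube (378.00 mm²), the 18×14 cube at (6, 13) partially overlaps it — only the 112.00 mm² overlap (of its 252.00 mm²) is removed, clipping the outline; the 8.5×23.5 cube at (3, 2.5) partially overlaps it — only the 128.25 mm² overlap (of its 199.75 mm²) is removed, clipping the outline — area = 137.75 mm². At z = 9.6: the cube (footprint 14×27) is included at this height (area 378.00 mm²); the 18×14 cube at (6, 13) contributes its full rectangle (area 252.00 mm²); the 8.5×23.5 cube at (3, 2.5) contributes its full rectangle (area 199.75 mm²); Subtracting the remaining from the first: starting from the 14×27 cube (378.00 mm²), the 18×14 cube at (6, 13) partially overlaps it — only the 112.00 mm² overlap (of its 252.00 mm²) is removed, clipping the outline; the 8.5×23.5 cube at (3, 2.5) partially overlaps it — only the 128.25 mm² overlap (of its 199.75 mm²) is removed, clipping the outline — area = 137.75 mm². Checking containment: the cross-section at z = 9.6 is a subset of the cross-section at z = 3.8.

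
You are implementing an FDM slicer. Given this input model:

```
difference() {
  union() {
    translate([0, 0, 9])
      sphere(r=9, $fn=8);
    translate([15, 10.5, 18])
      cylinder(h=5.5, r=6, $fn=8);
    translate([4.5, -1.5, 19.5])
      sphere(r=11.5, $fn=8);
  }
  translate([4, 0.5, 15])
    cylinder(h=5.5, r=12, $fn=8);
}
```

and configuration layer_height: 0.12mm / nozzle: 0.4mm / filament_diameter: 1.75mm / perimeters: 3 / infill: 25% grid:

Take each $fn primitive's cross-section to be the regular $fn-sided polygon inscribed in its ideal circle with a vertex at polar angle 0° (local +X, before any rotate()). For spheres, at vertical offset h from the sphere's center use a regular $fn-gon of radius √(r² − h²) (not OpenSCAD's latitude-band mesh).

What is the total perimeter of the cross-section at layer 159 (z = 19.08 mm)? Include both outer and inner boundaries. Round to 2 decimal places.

At z = 19.08 mm: the sphere does not reach this height (|z−center|=10.080 > r=9); the cylinder at (15, 10.5): section is a regular 8-gon, circumradius r=6 (perimeter = 2·8·6.000·sin(180°/8) = 36.74 mm); the r=11.5 sphere at (4.5, -1.5) contributes a regular 8-gon of circumradius √(11.5²−0.42²) = 11.492 (perimeter = 2·8·11.492·sin(180°/8) = 70.37 mm); Combining (union): the regions partially overlap (shared area 2.79 mm²), so the edge portions inside another operand are dropped and the merged outline is re-measured after clipping — boundary = 98.83 mm; the r=12 cylinder at (4, 0.5) gives a regular 8-gon of circumradius 12 (constant along its height) (perimeter = 2·8·12.000·sin(180°/8) = 73.48 mm); After the difference (first − rest): starting from the result so far, the r=12 cylinder at (4, 0.5) partially overlaps it — only the 351.60 mm² overlap (of its 407.29 mm²) is removed, clipping the outline — boundary = 92.10 mm. Overall, the cross-section has 2 separate islands. Total boundary length (outer) = 92.10 mm.

92.10 mm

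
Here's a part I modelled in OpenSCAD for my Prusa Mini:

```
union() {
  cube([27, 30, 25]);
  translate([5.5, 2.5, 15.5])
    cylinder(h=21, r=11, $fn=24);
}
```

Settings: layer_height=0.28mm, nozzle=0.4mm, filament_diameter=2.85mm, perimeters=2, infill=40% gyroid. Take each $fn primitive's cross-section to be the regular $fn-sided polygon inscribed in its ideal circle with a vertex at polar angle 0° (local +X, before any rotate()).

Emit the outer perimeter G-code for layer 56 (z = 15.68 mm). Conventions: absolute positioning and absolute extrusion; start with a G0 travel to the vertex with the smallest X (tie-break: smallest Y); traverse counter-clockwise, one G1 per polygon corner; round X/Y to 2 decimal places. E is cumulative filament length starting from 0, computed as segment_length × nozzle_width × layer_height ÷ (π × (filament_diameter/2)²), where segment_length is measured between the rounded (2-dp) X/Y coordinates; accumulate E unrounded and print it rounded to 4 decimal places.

G0 X-5.50 Y2.50 Z15.68
G1 X-5.13 Y-0.35 E0.0505
G1 X-4.03 Y-3.00 E0.1008
G1 X-2.28 Y-5.28 E0.1513
G1 X0.00 Y-7.03 E0.2018
G1 X2.65 Y-8.13 E0.2521
G1 X5.50 Y-8.50 E0.3026
G1 X8.35 Y-8.13 E0.3530
G1 X11.00 Y-7.03 E0.4034
G1 X13.28 Y-5.28 E0.4539
G1 X15.03 Y-3.00 E0.5043
G1 X16.13 Y-0.35 E0.5547
G1 X16.17 Y0.00 E0.5609
G1 X27.00 Y0.00 E0.7510
G1 X27.00 Y30.00 E1.2777
G1 X0.00 Y30.00 E1.7517
G1 X0.00 Y12.03 E2.0672
G1 X-2.28 Y10.28 E2.1177
G1 X-4.03 Y8.00 E2.1682
G1 X-5.13 Y5.35 E2.2185
G1 X-5.50 Y2.50 E2.2690

At z = 15.68 mm: the cube is present — its section is the full 27×30 rectangle; the r=11 cylinder at (5.5, 2.5) contributes a regular 24-gon of circumradius 11; Taking the union: the regions partially overlap (shared area 192.30 mm²), so overlapping operands fuse into one piece — 1 connected region. The outline is a single polygon with 20 vertices. Extrusion per mm of travel: 0.4 × 0.28 / (π × 1.425²) = 0.017557. Accumulating E over each segment gives final E = 2.2690.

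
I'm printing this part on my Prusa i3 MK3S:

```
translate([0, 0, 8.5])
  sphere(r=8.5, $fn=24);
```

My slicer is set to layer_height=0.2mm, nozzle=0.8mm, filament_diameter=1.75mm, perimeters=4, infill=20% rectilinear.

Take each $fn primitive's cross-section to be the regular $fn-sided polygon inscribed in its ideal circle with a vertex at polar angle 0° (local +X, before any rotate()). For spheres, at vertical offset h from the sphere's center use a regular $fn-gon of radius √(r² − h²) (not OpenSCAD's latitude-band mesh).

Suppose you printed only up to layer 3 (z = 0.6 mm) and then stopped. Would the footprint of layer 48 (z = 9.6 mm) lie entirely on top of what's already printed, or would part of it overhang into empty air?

Compare the two slices. At z = 0.6: the r=8.5 sphere contributes a regular 24-gon of circumradius √(8.5²−7.9²) = 3.137 (area = (24/2)·3.137²·sin(360°/24) = 30.56 mm²). At z = 9.6: the sphere: section is a regular 24-gon, circumradius = √(r²−h²) = √(8.5²−1.1²) = 8.429 (area = (24/2)·8.429²·sin(360°/24) = 220.64 mm²). Checking containment: at z = 9.6 the cross-section extends beyond the z = 0.6 cross-section by about 190.08 mm².

part overhangs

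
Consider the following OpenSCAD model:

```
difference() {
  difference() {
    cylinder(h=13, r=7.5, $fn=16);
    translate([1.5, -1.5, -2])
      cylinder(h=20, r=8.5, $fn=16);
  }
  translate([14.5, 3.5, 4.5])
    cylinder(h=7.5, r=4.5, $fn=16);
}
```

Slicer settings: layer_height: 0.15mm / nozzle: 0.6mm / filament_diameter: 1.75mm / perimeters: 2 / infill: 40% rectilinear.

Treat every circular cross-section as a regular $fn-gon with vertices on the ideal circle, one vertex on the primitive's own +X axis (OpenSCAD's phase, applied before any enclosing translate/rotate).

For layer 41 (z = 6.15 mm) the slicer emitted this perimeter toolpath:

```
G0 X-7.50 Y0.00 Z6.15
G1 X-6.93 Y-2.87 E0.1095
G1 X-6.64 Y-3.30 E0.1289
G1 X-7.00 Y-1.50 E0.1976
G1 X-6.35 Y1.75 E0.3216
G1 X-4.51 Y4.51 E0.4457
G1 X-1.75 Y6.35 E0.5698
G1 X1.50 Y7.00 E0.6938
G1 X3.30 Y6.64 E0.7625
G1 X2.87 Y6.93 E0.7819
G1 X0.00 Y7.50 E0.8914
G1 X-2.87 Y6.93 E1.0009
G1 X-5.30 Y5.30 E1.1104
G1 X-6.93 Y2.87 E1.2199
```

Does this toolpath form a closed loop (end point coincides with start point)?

no

Start point (G0): (-7.50, 0.00). End point (last G1): the path does not return to the start — open.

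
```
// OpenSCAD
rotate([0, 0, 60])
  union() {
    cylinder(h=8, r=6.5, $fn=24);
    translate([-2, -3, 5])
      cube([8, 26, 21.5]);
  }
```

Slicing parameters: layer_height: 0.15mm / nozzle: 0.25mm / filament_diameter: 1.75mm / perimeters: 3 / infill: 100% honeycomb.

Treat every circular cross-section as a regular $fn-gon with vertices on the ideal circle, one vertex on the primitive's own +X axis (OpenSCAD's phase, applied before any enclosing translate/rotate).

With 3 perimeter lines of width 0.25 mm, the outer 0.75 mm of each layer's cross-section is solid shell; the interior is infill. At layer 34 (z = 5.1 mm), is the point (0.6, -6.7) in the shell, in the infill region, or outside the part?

outside

At z = 5.1 mm: the r=6.5 cylinder gives a regular 24-gon of circumradius 6.5 (constant along its height); the 8×26 cube at (-2, -3) contributes its full rectangle; Merging all regions: the regions partially overlap (shared area 68.69 mm²), so overlapping operands fuse into one piece — 1 connected region; (whole slice rotated 60° about Z — lengths, areas and connectivity unchanged). Overall, the cross-section is a single solid region. Undo the 60° rotation: the query point maps to (-5.502, -3.870) in the un-rotated model frame. The nearest boundary edge runs (-4.60, -4.60)→(-5.63, -3.25); distance from the point to it = 0.28 mm. The point is not inside any of the regions above, so it lies outside the cross-section (0.28 mm from the nearest boundary).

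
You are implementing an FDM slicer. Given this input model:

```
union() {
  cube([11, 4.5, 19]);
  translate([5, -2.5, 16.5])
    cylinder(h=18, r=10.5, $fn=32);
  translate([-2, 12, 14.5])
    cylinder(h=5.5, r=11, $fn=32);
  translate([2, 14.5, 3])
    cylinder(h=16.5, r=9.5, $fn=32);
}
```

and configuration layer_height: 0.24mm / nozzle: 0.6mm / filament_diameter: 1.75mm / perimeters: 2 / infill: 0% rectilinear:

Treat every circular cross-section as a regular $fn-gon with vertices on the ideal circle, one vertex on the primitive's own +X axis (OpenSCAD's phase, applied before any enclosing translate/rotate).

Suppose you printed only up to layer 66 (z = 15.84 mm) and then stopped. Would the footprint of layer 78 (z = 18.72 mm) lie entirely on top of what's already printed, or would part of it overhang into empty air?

Compare the two slices. At z = 15.84: the 11×4.5 cube contributes its full rectangle (area 49.50 mm²); the cylinder at (5, -2.5) is not intersected at this z (z outside [16.5, 34.5]); the cylinder at (-2, 12): section is a regular 32-gon, circumradius r=11 (area = (32/2)·11.000²·sin(360°/32) = 377.69 mm²); the r=9.5 cylinder at (2, 14.5) gives a regular 32-gon of circumradius 9.5 (constant along its height) (area = (32/2)·9.500²·sin(360°/32) = 281.71 mm²); Merging all regions: the regions partially overlap — summed areas 708.91 mm² minus the doubly-counted overlap 241.53 mm² gives 467.37 mm² — area = 467.37 mm². At z = 18.72: the cube is present — its section is the full 11×4.5 rectangle (area 49.50 mm²); the r=10.5 cylinder at (5, -2.5) gives a regular 32-gon of circumradius 10.5 (constant along its height) (area = (32/2)·10.500²·sin(360°/32) = 344.14 mm²); the r=11 cylinder at (-2, 12) contributes a regular 32-gon of circumradius 11 (area = (32/2)·11.000²·sin(360°/32) = 377.69 mm²); the cylinder at (2, 14.5): section is a regular 32-gon, circumradius r=9.5 (area = (32/2)·9.500²·sin(360°/32) = 281.71 mm²); Merging all regions: the regions partially overlap — summed areas 1053.04 mm² minus the doubly-counted overlap 330.40 mm² gives 722.65 mm² — area = 722.65 mm². Checking containment: at z = 18.72 the cross-section extends beyond the z = 15.84 cross-section by about 255.27 mm².

part overhangs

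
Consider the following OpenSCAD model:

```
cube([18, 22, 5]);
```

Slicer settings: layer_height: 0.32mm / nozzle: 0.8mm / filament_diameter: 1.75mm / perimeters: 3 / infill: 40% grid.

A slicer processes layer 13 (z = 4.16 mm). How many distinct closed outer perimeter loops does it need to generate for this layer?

At z = 4.16 mm: the cube is present — its section is the full 18×22 rectangle. The result has 1 disconnected region.

1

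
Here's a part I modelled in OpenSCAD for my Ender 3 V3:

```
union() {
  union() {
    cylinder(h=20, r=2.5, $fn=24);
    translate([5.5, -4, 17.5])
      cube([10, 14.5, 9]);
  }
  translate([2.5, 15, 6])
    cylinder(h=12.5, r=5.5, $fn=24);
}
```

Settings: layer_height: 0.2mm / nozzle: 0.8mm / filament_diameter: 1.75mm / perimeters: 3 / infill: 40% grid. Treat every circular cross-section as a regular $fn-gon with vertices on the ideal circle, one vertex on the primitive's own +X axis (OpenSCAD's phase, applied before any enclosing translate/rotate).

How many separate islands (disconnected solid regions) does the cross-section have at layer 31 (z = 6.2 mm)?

2

At z = 6.2 mm: the cylinder: section is a regular 24-gon, circumradius r=2.5; the cube at (5.5, -4) is absent (z outside [17.5, 26.5]); Merging all regions: only the r=2.5 cylinder is present, so the union is just that shape — 1 connected region; the r=5.5 cylinder at (2.5, 15) contributes a regular 24-gon of circumradius 5.5; Taking the union: the 2 present regions are separate (no shared area or edge), so areas and boundary lengths simply add and each stays a separate island — 2 connected regions. Overall, the cross-section has 2 separate islands. Island count = 2.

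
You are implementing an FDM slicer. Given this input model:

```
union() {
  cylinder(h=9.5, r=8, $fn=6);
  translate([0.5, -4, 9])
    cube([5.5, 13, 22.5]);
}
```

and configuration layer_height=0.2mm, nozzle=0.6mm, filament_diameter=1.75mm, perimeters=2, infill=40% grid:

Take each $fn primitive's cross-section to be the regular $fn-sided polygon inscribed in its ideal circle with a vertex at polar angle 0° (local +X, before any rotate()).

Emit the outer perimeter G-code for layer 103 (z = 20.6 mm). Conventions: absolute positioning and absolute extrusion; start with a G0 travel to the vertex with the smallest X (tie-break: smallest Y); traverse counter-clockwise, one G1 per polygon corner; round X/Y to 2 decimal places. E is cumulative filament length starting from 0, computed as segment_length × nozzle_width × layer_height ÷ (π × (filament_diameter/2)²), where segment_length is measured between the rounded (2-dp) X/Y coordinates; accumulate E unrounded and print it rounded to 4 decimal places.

At z = 20.6 mm: the cylinder is absent (z outside [0, 9.5]); the 5.5×13 cube at (0.5, -4) contributes its full rectangle; Merging all regions: only the 5.5×13 cube at (0.5, -4) is present, so the union is just that shape — 1 connected region. The outline is a single polygon with 4 vertices. Extrusion per mm of travel: 0.6 × 0.2 / (π × 0.875²) = 0.049890. Accumulating E over each segment gives final E = 1.8459.

G0 X0.50 Y-4.00 Z20.60
G1 X6.00 Y-4.00 E0.2744
G1 X6.00 Y9.00 E0.9230
G1 X0.50 Y9.00 E1.1974
G1 X0.50 Y-4.00 E1.8459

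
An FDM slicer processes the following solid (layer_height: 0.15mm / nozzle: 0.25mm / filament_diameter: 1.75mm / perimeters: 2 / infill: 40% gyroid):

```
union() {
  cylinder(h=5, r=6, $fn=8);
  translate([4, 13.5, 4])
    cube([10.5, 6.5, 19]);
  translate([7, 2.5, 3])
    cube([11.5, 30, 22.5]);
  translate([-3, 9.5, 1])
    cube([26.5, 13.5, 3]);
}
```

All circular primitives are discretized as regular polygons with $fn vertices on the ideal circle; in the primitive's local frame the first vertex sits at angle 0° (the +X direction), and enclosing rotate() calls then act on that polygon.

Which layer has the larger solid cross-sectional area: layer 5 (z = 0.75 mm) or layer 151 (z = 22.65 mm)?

layer 151 (z = 22.65 mm)

Layer 5 (z = 0.75): the r=6 cylinder contributes a regular 8-gon of circumradius 6 (area = (8/2)·6.000²·sin(360°/8) = 101.82 mm²); the cube at (4, 13.5) is absent (z outside [4, 23]); the cube at (7, 2.5) does not reach this height (z outside [3, 25.5]); the cube at (-3, 9.5) is not intersected at this z (z outside [1, 4]); Combining (union): only the r=6 cylinder is present, so the union is just that shape — area = 101.82 mm². So its area = 101.82 mm². Layer 151 (z = 22.65): the cylinder is absent (z outside [0, 5]); the cube at (4, 13.5) is present — its section is the full 10.5×6.5 rectangle (area 68.25 mm²); the cube at (7, 2.5) (footprint 11.5×30) is included at this height (area 345.00 mm²); the cube at (-3, 9.5) does not reach this height (z outside [1, 4]); Merging all regions: the regions partially overlap — summed areas 413.25 mm² minus the doubly-counted overlap 48.75 mm² gives 364.50 mm² — area = 364.50 mm². So its area = 364.50 mm². Layer 151 is larger (364.50 vs 101.82 mm²).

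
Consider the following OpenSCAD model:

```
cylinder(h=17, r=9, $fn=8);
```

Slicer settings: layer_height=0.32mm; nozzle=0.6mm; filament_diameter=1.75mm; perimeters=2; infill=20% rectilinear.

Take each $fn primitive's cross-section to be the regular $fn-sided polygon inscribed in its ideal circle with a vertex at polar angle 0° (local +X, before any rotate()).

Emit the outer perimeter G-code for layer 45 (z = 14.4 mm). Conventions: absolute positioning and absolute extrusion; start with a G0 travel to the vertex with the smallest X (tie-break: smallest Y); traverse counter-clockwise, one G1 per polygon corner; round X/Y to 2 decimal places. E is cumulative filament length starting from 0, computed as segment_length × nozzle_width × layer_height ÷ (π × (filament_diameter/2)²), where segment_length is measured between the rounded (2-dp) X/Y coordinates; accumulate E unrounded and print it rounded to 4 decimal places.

G0 X-9.00 Y0.00 Z14.40
G1 X-6.36 Y-6.36 E0.5497
G1 X0.00 Y-9.00 E1.0994
G1 X6.36 Y-6.36 E1.6490
G1 X9.00 Y0.00 E2.1987
G1 X6.36 Y6.36 E2.7484
G1 X0.00 Y9.00 E3.2981
G1 X-6.36 Y6.36 E3.8478
G1 X-9.00 Y0.00 E4.3975

At z = 14.4 mm: the r=9 cylinder contributes a regular 8-gon of circumradius 9. The outline is a single polygon with 8 vertices. Extrusion per mm of travel: 0.6 × 0.32 / (π × 0.875²) = 0.079824. Accumulating E over each segment gives final E = 4.3975.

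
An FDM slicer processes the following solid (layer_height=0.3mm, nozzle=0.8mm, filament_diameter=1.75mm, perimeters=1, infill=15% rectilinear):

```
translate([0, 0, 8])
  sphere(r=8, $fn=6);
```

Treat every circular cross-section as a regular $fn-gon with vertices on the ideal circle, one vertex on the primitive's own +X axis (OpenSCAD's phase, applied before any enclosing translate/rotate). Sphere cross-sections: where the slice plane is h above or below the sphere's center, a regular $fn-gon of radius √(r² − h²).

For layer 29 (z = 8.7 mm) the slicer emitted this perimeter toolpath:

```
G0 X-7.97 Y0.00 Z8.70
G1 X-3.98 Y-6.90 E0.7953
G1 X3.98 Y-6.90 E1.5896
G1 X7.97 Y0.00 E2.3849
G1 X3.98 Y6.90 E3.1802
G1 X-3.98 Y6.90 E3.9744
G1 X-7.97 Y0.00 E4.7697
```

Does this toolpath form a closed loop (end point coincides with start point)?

Start point (G0): (-7.97, 0.00). End point (last G1): the path returns to the start — closed.

yes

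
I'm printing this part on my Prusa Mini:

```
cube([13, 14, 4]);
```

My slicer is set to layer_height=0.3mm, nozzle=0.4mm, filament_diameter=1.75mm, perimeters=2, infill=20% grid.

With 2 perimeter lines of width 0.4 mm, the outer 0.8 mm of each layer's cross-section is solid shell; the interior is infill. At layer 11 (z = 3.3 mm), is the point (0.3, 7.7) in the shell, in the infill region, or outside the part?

At z = 3.3 mm: the cube is present — its section is the full 13×14 rectangle. Overall, the cross-section is a single solid region. The nearest boundary edge runs (0.00, 14.00)→(0.00, 0.00); distance from the point to it = 0.30 mm. The point is inside the cross-section, 0.30 mm from the nearest boundary — within the 0.8 mm shell band (2 × 0.4).

shell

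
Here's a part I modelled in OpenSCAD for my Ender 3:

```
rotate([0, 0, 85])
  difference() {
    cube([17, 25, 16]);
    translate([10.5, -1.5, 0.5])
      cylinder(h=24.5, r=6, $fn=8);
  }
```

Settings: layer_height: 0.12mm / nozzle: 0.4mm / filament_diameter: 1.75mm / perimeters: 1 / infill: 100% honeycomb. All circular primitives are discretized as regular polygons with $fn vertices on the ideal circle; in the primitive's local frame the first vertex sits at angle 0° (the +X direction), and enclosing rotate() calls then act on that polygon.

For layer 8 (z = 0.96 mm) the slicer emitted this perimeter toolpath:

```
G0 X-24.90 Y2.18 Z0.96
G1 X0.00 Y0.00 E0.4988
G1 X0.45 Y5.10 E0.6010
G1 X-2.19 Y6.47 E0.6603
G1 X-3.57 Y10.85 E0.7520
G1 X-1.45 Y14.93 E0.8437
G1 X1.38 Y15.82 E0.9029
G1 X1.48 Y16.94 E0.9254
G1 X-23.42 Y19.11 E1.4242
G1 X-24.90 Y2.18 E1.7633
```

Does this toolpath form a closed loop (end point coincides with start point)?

yes

Start point (G0): (-24.90, 2.18). End point (last G1): the path returns to the start — closed.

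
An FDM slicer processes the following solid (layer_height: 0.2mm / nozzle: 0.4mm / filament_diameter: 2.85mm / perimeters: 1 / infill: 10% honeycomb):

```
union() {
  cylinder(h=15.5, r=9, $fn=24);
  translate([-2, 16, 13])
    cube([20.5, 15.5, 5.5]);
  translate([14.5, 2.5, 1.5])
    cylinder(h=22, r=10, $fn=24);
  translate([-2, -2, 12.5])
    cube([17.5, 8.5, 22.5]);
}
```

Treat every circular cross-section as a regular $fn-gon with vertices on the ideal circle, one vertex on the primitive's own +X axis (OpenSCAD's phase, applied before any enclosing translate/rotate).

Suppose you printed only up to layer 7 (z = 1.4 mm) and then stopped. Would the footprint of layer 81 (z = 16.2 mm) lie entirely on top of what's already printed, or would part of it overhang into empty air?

part overhangs

Compare the two slices. At z = 1.4: the cylinder: section is a regular 24-gon, circumradius r=9 (area = (24/2)·9.000²·sin(360°/24) = 251.57 mm²); the cube at (-2, 16) is absent (z outside [13, 18.5]); the cylinder at (14.5, 2.5) is not intersected at this z (z outside [1.5, 23.5]); the cube at (-2, -2) is not intersected at this z (z outside [12.5, 35]); Taking the union: only the r=9 cylinder is present, so the union is just that shape — area = 251.57 mm². At z = 16.2: the cylinder is not intersected at this z (z outside [0, 15.5]); the cube at (-2, 16) (footprint 20.5×15.5) is included at this height (area 317.75 mm²); the cylinder at (14.5, 2.5): section is a regular 24-gon, circumradius r=10 (area = (24/2)·10.000²·sin(360°/24) = 310.58 mm²); the cube at (-2, -2) is present — its section is the full 17.5×8.5 rectangle (area 148.75 mm²); Merging all regions: the regions partially overlap — summed areas 777.08 mm² minus the doubly-counted overlap 90.32 mm² gives 686.77 mm² — area = 686.77 mm². Checking containment: at z = 16.2 the cross-section extends beyond the z = 1.4 cross-section by about 594.58 mm².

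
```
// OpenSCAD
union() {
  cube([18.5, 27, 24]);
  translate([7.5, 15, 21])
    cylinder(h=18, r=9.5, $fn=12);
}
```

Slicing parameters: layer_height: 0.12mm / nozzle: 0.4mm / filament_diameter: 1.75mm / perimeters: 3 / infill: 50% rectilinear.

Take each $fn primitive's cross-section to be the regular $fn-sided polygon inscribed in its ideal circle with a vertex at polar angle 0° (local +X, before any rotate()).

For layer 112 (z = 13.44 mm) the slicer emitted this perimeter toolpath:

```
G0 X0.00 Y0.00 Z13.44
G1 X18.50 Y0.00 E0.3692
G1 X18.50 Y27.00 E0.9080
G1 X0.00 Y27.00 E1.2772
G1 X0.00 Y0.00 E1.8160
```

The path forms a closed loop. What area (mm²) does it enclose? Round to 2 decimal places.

499.50 mm²

Apply the shoelace formula to the sequence of (X, Y) vertices; enclosed area = 499.50 mm².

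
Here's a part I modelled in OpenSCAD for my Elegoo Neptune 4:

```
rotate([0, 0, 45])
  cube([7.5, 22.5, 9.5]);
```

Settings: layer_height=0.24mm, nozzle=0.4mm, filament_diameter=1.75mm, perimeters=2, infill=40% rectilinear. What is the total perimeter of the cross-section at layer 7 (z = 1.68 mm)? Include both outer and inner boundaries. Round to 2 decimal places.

60.00 mm

At z = 1.68 mm: the cube is present — its section is the full 7.5×22.5 rectangle (perimeter 60.00 mm); (rotated 45° about Z; rotation is an isometry so areas/perimeters/island counts are preserved). Overall, the cross-section is a single solid region. Total boundary length (outer) = 60.00 mm.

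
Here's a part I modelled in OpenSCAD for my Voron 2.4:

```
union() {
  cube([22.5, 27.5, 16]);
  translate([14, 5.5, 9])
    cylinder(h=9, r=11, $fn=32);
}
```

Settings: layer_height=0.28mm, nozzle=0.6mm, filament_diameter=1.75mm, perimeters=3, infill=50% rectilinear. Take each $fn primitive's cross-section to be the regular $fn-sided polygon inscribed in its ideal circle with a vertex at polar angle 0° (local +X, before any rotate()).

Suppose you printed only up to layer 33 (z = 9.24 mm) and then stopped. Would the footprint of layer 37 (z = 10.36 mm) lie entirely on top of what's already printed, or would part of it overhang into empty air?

Compare the two slices. At z = 9.24: the 22.5×27.5 cube contributes its full rectangle (area 618.75 mm²); the cylinder at (14, 5.5): section is a regular 32-gon, circumradius r=11 (area = (32/2)·11.000²·sin(360°/32) = 377.69 mm²); Combining (union): the regions partially overlap — summed areas 996.44 mm² minus the doubly-counted overlap 281.60 mm² gives 714.85 mm² — area = 714.85 mm². At z = 10.36: the 22.5×27.5 cube contributes its full rectangle (area 618.75 mm²); the r=11 cylinder at (14, 5.5) gives a regular 32-gon of circumradius 11 (constant along its height) (area = (32/2)·11.000²·sin(360°/32) = 377.69 mm²); Taking the union: the regions partially overlap — summed areas 996.44 mm² minus the doubly-counted overlap 281.60 mm² gives 714.85 mm² — area = 714.85 mm². Checking containment: the cross-section at z = 10.36 is a subset of the cross-section at z = 9.24.

entirely on top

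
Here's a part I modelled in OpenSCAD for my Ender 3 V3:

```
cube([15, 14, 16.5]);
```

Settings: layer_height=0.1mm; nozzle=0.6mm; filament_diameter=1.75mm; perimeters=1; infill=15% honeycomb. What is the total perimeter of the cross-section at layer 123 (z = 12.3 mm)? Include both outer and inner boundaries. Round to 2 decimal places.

58.00 mm

At z = 12.3 mm: the cube (footprint 15×14) is included at this height (perimeter 58.00 mm). Overall, the cross-section is a single solid region. Total boundary length (outer) = 58.00 mm.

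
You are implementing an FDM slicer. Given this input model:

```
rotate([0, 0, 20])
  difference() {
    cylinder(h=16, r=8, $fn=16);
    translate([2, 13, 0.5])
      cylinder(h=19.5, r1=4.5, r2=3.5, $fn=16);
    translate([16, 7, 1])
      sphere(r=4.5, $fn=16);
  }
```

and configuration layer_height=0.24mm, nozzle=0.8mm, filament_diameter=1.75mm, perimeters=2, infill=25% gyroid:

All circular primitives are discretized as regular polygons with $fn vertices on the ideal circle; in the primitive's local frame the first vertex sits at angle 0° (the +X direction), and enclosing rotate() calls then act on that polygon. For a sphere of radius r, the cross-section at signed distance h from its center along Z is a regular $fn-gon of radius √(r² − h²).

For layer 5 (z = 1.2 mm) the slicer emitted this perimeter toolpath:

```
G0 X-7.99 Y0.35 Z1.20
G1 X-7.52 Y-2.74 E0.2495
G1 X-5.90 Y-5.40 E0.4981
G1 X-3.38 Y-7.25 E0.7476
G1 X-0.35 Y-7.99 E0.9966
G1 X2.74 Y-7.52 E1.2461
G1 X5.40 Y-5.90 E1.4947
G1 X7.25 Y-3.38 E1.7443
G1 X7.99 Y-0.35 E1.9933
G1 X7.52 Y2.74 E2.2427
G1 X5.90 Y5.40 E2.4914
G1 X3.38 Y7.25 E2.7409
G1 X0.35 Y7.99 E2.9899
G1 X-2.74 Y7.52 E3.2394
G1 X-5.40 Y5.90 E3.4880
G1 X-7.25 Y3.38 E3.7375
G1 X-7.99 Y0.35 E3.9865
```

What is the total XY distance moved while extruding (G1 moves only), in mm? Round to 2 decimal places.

49.94 mm

Sum the Euclidean lengths of each G1 segment: total = 49.94 mm.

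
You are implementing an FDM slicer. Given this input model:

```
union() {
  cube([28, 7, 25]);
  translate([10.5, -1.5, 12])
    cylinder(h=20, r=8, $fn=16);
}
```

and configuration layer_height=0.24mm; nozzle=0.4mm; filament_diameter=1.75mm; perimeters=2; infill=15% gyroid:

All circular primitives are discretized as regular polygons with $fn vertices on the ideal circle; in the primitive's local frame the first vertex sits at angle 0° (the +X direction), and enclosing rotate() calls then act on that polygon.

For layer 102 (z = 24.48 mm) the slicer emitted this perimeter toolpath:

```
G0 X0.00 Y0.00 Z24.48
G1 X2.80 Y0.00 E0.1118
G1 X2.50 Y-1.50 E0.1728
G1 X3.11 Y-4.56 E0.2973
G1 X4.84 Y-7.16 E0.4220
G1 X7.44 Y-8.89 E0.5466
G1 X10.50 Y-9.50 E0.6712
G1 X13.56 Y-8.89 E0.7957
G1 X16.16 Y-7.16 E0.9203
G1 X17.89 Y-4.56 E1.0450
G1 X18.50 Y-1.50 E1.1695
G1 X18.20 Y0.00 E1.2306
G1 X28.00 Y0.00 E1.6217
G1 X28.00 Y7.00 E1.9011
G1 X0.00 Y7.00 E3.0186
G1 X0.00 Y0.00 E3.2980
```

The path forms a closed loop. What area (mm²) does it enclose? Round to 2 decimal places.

Apply the shoelace formula to the sequence of (X, Y) vertices; enclosed area = 317.53 mm².

317.53 mm²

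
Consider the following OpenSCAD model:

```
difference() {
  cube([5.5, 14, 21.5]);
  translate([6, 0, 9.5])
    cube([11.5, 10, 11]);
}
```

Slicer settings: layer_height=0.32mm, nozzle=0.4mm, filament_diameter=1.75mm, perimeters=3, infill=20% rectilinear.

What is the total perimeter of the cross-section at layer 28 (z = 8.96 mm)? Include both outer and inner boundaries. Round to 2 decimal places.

39.00 mm

At z = 8.96 mm: the 5.5×14 cube contributes its full rectangle (perimeter 39.00 mm); the cube at (6, 0) is absent (z outside [9.5, 20.5]); Subtracting the remaining from the first: none of the subtracted shapes is present at this height, so the 5.5×14 cube is unchanged — boundary = 39.00 mm. Overall, the cross-section is a single solid region. Total boundary length (outer) = 39.00 mm.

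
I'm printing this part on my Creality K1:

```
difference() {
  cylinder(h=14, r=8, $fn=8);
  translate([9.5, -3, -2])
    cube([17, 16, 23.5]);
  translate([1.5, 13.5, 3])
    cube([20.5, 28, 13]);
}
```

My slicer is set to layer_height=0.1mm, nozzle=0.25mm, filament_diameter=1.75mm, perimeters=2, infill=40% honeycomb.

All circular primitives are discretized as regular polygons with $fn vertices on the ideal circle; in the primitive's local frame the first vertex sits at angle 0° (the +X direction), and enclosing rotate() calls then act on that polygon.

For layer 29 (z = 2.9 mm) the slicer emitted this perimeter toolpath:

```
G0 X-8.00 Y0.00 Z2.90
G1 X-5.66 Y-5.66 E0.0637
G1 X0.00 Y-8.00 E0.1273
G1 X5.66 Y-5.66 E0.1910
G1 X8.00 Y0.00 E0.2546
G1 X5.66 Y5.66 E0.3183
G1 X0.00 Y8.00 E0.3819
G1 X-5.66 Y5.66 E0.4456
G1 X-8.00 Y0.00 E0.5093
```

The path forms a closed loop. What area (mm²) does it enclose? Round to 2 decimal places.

Apply the shoelace formula to the sequence of (X, Y) vertices; enclosed area = 181.12 mm².

181.12 mm²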